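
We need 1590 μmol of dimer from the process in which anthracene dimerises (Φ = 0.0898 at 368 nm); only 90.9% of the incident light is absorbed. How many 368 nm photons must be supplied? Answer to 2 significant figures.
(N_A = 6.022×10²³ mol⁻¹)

Product: 1590 μmol = 0.00159 mol.
Photons that must be absorbed: 0.00159 / 0.0898 = 0.01771 mol.
Incident photons needed: 0.01771 / 0.909 = 0.01948 mol.
Photon count: 0.01948 × 6.022×10²³ = 1.2×10²².

1.2×10²² photons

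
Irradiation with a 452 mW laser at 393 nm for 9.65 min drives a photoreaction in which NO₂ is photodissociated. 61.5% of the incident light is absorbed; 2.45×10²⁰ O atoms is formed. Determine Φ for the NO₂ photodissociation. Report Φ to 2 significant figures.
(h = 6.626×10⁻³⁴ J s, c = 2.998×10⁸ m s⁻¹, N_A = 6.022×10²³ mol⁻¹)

Φ = 0.77

Product: 2.45×10²⁰ / 6.022×10²³ = 4.068×10⁻⁴ mol.
Photon energy at 393 nm: hc/λ = (6.626×10⁻³⁴)(2.998×10⁸)/(393×10⁻⁹) = 5.055×10⁻¹⁹ J.
Energy delivered: (452 mW)(579 s) = 261.7 J.
Photons incident: 261.7 / 5.055×10⁻¹⁹ = 5.177×10²⁰, i.e. 5.177×10²⁰/6.022×10²³ = 8.597×10⁻⁴ mol.
Photons absorbed: 0.615 × 8.597×10⁻⁴ = 5.287×10⁻⁴ mol.
Φ = 4.068×10⁻⁴ mol / 5.287×10⁻⁴ mol photons = 0.77.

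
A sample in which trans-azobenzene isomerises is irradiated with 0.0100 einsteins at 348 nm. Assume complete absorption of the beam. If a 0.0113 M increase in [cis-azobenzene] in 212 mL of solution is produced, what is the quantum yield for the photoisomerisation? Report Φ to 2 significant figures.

Product: (0.0113 M)(0.212 L) = 0.002396 mol.
Φ = 0.002396 mol / 0.0100 mol photons = 0.24.

Φ = 0.24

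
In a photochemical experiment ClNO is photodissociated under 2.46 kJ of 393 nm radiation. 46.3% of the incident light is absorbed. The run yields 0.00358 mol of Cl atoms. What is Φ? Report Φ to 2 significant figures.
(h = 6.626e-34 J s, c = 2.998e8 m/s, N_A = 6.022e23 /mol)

Φ = 0.96

Photon energy at 393 nm: hc/λ = (6.626e-34)(2.998e8)/(393e-9) = 5.055e-19 J.
Incident energy: 2.46 kJ = 2460 J.
Photons incident: 2460 / 5.055e-19 = 4.866e21, i.e. 4.866e21/6.022e23 = 0.008080 mol.
Photons absorbed: 0.463 × 0.008080 = 0.003741 mol.
Φ = 0.00358 mol / 0.003741 mol photons = 0.96.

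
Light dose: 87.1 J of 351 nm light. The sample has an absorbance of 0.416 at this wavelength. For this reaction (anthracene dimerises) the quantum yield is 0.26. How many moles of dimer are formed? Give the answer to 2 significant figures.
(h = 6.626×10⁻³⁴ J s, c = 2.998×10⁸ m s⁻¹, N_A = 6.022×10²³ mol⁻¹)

Photon energy at 351 nm: hc/λ = (6.626×10⁻³⁴)(2.998×10⁸)/(351×10⁻⁹) = 5.659×10⁻¹⁹ J.
Photons incident: 87.1 / 5.659×10⁻¹⁹ = 1.539×10²⁰, i.e. 1.539×10²⁰/6.022×10²³ = 2.556×10⁻⁴ mol.
Fraction absorbed: 1 − 10^(−0.416) = 0.6163.
Photons absorbed: 0.6163 × 2.556×10⁻⁴ = 1.575×10⁻⁴ mol.
Product: Φ × n_abs = 0.26 × 1.575×10⁻⁴ = 4.095×10⁻⁵ mol.

4.1×10⁻⁵ mol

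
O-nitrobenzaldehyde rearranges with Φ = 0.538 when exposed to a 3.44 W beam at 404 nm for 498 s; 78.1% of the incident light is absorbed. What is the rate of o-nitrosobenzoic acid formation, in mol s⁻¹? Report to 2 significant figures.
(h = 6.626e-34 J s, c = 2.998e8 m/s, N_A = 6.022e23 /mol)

Photon energy at 404 nm: hc/λ = (6.626e-34)(2.998e8)/(404e-9) = 4.917e-19 J.
Energy delivered: (3.44 W)(498 s) = 1713 J.
Photons incident: 1713 / 4.917e-19 = 3.484e21, i.e. 3.484e21/6.022e23 = 0.005785 mol.
Photons absorbed: 0.781 × 0.005785 = 0.004518 mol.
Product formed: 0.538 × 0.004518 = 0.002431 mol.
Rate: 0.002431 / 498 s = 4.9e-6 mol s⁻¹.

4.9e-6 mol s⁻¹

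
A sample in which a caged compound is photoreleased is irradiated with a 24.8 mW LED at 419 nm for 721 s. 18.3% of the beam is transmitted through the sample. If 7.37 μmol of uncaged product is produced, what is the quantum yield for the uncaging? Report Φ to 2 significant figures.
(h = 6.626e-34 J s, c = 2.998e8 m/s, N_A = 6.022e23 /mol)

Product: 7.37 μmol = 7.37e-6 mol.
Photon energy at 419 nm: hc/λ = (6.626e-34)(2.998e8)/(419e-9) = 4.741e-19 J.
Energy delivered: (24.8 mW)(721 s) = 17.88 J.
Photons incident: 17.88 / 4.741e-19 = 3.771e19, i.e. 3.771e19/6.022e23 = 6.262e-5 mol.
Fraction absorbed: 1 − 18.3/100 = 0.8170.
Photons absorbed: 0.8170 × 6.262e-5 = 5.116e-5 mol.
Φ = 7.37e-6 mol / 5.116e-5 mol photons = 0.14.

Φ = 0.14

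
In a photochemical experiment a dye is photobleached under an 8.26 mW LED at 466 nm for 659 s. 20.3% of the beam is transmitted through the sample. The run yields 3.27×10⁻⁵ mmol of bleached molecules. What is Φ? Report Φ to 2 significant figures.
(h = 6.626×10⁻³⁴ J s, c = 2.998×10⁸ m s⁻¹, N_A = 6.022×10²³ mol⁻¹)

Φ = 0.0019

Product: 3.27×10⁻⁵ mmol = 3.27×10⁻⁸ mol.
Photon energy at 466 nm: hc/λ = (6.626×10⁻³⁴)(2.998×10⁸)/(466×10⁻⁹) = 4.263×10⁻¹⁹ J.
Energy delivered: (8.26 mW)(659 s) = 5.443 J.
Photons incident: 5.443 / 4.263×10⁻¹⁹ = 1.277×10¹⁹, i.e. 1.277×10¹⁹/6.022×10²³ = 2.121×10⁻⁵ mol.
Fraction absorbed: 1 − 20.3/100 = 0.7970.
Photons absorbed: 0.7970 × 2.121×10⁻⁵ = 1.690×10⁻⁵ mol.
Φ = 3.27×10⁻⁸ mol / 1.690×10⁻⁵ mol photons = 0.0019.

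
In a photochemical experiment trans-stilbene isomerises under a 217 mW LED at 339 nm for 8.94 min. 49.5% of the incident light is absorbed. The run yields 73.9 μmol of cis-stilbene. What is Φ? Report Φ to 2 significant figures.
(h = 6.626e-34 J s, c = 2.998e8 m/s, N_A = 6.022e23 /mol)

Product: 73.9 μmol = 7.39e-5 mol.
Photon energy at 339 nm: hc/λ = (6.626e-34)(2.998e8)/(339e-9) = 5.860e-19 J.
Energy delivered: (217 mW)(536.4 s) = 116.4 J.
Photons incident: 116.4 / 5.860e-19 = 1.986e20, i.e. 1.986e20/6.022e23 = 3.298e-4 mol.
Photons absorbed: 0.495 × 3.298e-4 = 1.633e-4 mol.
Φ = 7.39e-5 mol / 1.633e-4 mol photons = 0.45.

Φ = 0.45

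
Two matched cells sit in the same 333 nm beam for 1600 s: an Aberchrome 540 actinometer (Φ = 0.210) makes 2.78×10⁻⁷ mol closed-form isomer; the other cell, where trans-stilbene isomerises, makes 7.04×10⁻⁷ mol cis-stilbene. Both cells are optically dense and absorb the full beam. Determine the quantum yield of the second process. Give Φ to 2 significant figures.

Φ = 0.53

Photons absorbed by the actinometer: 2.78×10⁻⁷ / 0.210 = 1.324×10⁻⁶ mol.
Φ(unknown) = 7.04×10⁻⁷ / 1.324×10⁻⁶ = 0.53.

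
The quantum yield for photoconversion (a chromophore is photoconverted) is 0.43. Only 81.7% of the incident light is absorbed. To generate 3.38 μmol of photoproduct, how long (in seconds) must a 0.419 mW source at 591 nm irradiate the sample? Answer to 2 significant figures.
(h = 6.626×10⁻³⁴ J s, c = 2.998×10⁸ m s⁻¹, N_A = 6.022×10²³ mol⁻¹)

Product: 3.38 μmol = 3.38×10⁻⁶ mol.
Photons that must be absorbed: 3.38×10⁻⁶ / 0.43 = 7.860×10⁻⁶ mol.
Incident photons needed: 7.860×10⁻⁶ / 0.817 = 9.621×10⁻⁶ mol.
Photon energy: hc/λ = 3.361×10⁻¹⁹ J; per mole, 2.024×10⁵ J mol⁻¹.
Energy required: 9.621×10⁻⁶ × 2.024×10⁵ = 1.947 J.
Time: 1.947 J / 0.000419 W = 4600 s.

t ≈ 4600 s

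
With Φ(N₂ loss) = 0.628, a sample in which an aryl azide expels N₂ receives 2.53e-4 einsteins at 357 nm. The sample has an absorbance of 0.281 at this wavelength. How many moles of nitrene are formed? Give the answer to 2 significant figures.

7.6e-5 mol

Fraction absorbed: 1 − 10^(−0.281) = 0.4764.
Photons absorbed: 0.4764 × 2.53e-4 = 1.205e-4 mol.
Product: Φ × n_abs = 0.628 × 1.205e-4 = 7.567e-5 mol.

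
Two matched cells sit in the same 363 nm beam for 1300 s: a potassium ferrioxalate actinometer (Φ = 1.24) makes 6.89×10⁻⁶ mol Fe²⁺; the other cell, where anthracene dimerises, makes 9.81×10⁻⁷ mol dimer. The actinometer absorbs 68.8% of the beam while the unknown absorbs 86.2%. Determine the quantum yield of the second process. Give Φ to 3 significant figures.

Photons absorbed by the actinometer: 6.89×10⁻⁶ / 1.24 = 5.556×10⁻⁶ mol.
Incident flux: 5.556×10⁻⁶ / 0.688 = 8.076×10⁻⁶ einstein.
Absorbed by unknown: 0.862 × 8.076×10⁻⁶ = 6.962×10⁻⁶ mol.
Φ(unknown) = 9.81×10⁻⁷ / 6.962×10⁻⁶ = 0.141.

Φ = 0.141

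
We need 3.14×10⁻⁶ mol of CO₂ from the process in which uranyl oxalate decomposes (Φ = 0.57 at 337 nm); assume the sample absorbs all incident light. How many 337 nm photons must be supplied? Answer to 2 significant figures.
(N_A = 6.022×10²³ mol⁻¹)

Photons that must be absorbed: 3.14×10⁻⁶ / 0.57 = 5.509×10⁻⁶ mol.
Photon count: 5.509×10⁻⁶ × 6.022×10²³ = 3.3×10¹⁸.

3.3×10¹⁸ photons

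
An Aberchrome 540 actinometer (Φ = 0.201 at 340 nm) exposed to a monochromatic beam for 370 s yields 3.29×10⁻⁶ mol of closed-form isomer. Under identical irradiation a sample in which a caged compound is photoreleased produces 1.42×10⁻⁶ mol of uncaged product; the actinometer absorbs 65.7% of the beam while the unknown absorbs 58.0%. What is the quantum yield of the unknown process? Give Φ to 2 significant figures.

Φ = 0.098

Photons absorbed by the actinometer: 3.29×10⁻⁶ / 0.201 = 1.637×10⁻⁵ mol.
Incident flux: 1.637×10⁻⁵ / 0.657 = 2.492×10⁻⁵ einstein.
Absorbed by unknown: 0.580 × 2.492×10⁻⁵ = 1.445×10⁻⁵ mol.
Φ(unknown) = 1.42×10⁻⁶ / 1.445×10⁻⁵ = 0.098.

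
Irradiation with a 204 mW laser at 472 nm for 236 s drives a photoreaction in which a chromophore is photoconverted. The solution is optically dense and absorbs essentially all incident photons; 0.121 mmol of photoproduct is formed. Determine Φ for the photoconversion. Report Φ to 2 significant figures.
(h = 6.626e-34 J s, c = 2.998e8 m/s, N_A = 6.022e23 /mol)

Product: 0.121 mmol = 1.21e-4 mol.
Photon energy at 472 nm: hc/λ = (6.626e-34)(2.998e8)/(472e-9) = 4.209e-19 J.
Energy delivered: (204 mW)(236 s) = 48.14 J.
Photons incident: 48.14 / 4.209e-19 = 1.144e20, i.e. 1.144e20/6.022e23 = 1.900e-4 mol.
Φ = 1.21e-4 mol / 1.900e-4 mol photons = 0.64.

Φ = 0.64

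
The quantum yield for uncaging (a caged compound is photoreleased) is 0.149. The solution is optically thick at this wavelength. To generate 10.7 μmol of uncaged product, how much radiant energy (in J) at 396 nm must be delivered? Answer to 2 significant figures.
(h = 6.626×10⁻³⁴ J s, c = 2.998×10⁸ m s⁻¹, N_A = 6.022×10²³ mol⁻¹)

Product: 10.7 μmol = 1.07×10⁻⁵ mol.
Photons that must be absorbed: 1.07×10⁻⁵ / 0.149 = 7.181×10⁻⁵ mol.
Photon energy: hc/λ = 5.016×10⁻¹⁹ J; per mole, 3.021×10⁵ J mol⁻¹.
Energy required: 7.181×10⁻⁵ × 3.021×10⁵ = 22 J.

22 J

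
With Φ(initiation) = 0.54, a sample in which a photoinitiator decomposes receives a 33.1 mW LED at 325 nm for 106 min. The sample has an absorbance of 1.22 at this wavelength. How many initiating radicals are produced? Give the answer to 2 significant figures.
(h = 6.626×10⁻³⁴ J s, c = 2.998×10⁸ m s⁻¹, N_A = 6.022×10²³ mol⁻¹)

Photon energy at 325 nm: hc/λ = (6.626×10⁻³⁴)(2.998×10⁸)/(325×10⁻⁹) = 6.112×10⁻¹⁹ J.
Energy delivered: (33.1 mW)(6360 s) = 210.5 J.
Photons incident: 210.5 / 6.112×10⁻¹⁹ = 3.444×10²⁰, i.e. 3.444×10²⁰/6.022×10²³ = 5.719×10⁻⁴ mol.
Fraction absorbed: 1 − 10^(−1.22) = 0.9397.
Photons absorbed: 0.9397 × 5.719×10⁻⁴ = 5.374×10⁻⁴ mol.
Product: Φ × n_abs = 0.54 × 5.374×10⁻⁴ = 2.902×10⁻⁴ mol.
As a count: 2.902×10⁻⁴ × 6.022×10²³ = 1.7×10²⁰.

1.7×10²⁰ initiating radicals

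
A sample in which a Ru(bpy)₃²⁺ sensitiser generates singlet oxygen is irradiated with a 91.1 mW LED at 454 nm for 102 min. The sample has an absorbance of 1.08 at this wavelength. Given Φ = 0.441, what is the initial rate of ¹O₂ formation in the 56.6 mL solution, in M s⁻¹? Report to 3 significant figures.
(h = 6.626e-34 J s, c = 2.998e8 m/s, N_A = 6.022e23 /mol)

Photon energy at 454 nm: hc/λ = (6.626e-34)(2.998e8)/(454e-9) = 4.375e-19 J.
Energy delivered: (91.1 mW)(6120 s) = 557.5 J.
Photons incident: 557.5 / 4.375e-19 = 1.274e21, i.e. 1.274e21/6.022e23 = 0.002116 mol.
Fraction absorbed: 1 − 10^(−1.08) = 0.9168.
Photons absorbed: 0.9168 × 0.002116 = 0.001940 mol.
Product formed: 0.441 × 0.001940 = 8.555e-4 mol.
Rate: 8.555e-4 mol / (6120 s × 0.0566 L) = 2.47e-6 M s⁻¹.

2.47e-6 M s⁻¹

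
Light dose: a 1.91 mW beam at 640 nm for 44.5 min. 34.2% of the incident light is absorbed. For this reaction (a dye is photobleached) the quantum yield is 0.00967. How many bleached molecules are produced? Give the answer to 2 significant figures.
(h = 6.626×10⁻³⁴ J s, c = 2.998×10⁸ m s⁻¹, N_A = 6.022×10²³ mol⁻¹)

5.4×10¹⁶ bleached molecules

Photon energy at 640 nm: hc/λ = (6.626×10⁻³⁴)(2.998×10⁸)/(640×10⁻⁹) = 3.104×10⁻¹⁹ J.
Energy delivered: (1.91 mW)(2670 s) = 5.100 J.
Photons incident: 5.100 / 3.104×10⁻¹⁹ = 1.643×10¹⁹, i.e. 1.643×10¹⁹/6.022×10²³ = 2.728×10⁻⁵ mol.
Photons absorbed: 0.342 × 2.728×10⁻⁵ = 9.330×10⁻⁶ mol.
Product: Φ × n_abs = 0.00967 × 9.330×10⁻⁶ = 9.022×10⁻⁸ mol.
As a count: 9.022×10⁻⁸ × 6.022×10²³ = 5.4×10¹⁶.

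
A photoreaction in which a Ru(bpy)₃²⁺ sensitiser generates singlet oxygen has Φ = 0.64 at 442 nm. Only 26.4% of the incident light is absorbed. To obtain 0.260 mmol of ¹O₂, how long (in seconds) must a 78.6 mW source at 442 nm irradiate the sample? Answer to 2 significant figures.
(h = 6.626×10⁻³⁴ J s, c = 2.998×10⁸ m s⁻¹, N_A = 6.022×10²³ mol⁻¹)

t ≈ 5300 s

Product: 0.260 mmol = 2.60×10⁻⁴ mol.
Photons that must be absorbed: 2.60×10⁻⁴ / 0.64 = 4.063×10⁻⁴ mol.
Incident photons needed: 4.063×10⁻⁴ / 0.264 = 0.001539 mol.
Photon energy: hc/λ = 4.494×10⁻¹⁹ J; per mole, 2.706×10⁵ J mol⁻¹.
Energy required: 0.001539 × 2.706×10⁵ = 416.5 J.
Time: 416.5 J / 0.0786 W = 5300 s.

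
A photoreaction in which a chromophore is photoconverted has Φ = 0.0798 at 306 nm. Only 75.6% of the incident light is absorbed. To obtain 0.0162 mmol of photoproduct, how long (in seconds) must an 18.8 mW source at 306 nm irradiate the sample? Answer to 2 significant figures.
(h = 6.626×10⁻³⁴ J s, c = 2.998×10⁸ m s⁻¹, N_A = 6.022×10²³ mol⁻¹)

Product: 0.0162 mmol = 1.62×10⁻⁵ mol.
Photons that must be absorbed: 1.62×10⁻⁵ / 0.0798 = 2.030×10⁻⁴ mol.
Incident photons needed: 2.030×10⁻⁴ / 0.756 = 2.685×10⁻⁴ mol.
Photon energy: hc/λ = 6.492×10⁻¹⁹ J; per mole, 3.909×10⁵ J mol⁻¹.
Energy required: 2.685×10⁻⁴ × 3.909×10⁵ = 105.0 J.
Time: 105.0 J / 0.0188 W = 5600 s.

t ≈ 5600 s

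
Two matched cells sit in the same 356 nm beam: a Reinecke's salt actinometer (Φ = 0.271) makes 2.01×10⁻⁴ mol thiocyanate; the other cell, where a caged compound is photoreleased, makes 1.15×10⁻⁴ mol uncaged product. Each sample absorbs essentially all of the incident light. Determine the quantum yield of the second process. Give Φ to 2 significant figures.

Photons absorbed by the actinometer: 2.01×10⁻⁴ / 0.271 = 7.417×10⁻⁴ mol.
Φ(unknown) = 1.15×10⁻⁴ / 7.417×10⁻⁴ = 0.16.

Φ = 0.16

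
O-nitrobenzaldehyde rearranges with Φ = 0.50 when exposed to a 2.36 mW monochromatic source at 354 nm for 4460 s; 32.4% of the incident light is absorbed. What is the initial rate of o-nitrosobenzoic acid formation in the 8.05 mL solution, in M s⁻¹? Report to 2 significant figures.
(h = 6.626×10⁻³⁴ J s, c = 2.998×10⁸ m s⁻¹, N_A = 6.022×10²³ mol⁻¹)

Photon energy at 354 nm: hc/λ = (6.626×10⁻³⁴)(2.998×10⁸)/(354×10⁻⁹) = 5.612×10⁻¹⁹ J.
Energy delivered: (2.36 mW)(4460 s) = 10.53 J.
Photons incident: 10.53 / 5.612×10⁻¹⁹ = 1.876×10¹⁹, i.e. 1.876×10¹⁹/6.022×10²³ = 3.115×10⁻⁵ mol.
Photons absorbed: 0.324 × 3.115×10⁻⁵ = 1.009×10⁻⁵ mol.
Product formed: 0.50 × 1.009×10⁻⁵ = 5.045×10⁻⁶ mol.
Rate: 5.045×10⁻⁶ mol / (4460 s × 0.00805 L) = 1.4×10⁻⁷ M s⁻¹.

1.4×10⁻⁷ M s⁻¹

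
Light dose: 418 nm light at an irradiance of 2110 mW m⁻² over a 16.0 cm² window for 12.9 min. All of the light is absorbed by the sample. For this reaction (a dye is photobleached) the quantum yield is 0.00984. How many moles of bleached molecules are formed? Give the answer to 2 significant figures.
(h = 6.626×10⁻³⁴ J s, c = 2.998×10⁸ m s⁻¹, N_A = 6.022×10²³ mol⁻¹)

9.0×10⁻⁸ mol

Photon energy at 418 nm: hc/λ = (6.626×10⁻³⁴)(2.998×10⁸)/(418×10⁻⁹) = 4.752×10⁻¹⁹ J.
Energy delivered: (2110 mW m⁻²)(16.0×10⁻⁴ m²)(774 s) = 2.613 J.
Photons incident: 2.613 / 4.752×10⁻¹⁹ = 5.499×10¹⁸, i.e. 5.499×10¹⁸/6.022×10²³ = 9.132×10⁻⁶ mol.
Product: Φ × n_abs = 0.00984 × 9.132×10⁻⁶ = 8.986×10⁻⁸ mol.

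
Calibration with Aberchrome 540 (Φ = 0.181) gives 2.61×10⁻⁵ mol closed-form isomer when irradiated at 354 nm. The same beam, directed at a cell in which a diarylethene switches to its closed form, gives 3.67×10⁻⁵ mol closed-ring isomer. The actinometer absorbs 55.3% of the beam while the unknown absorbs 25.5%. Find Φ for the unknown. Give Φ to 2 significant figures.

Photons absorbed by the actinometer: 2.61×10⁻⁵ / 0.181 = 1.442×10⁻⁴ mol.
Incident flux: 1.442×10⁻⁴ / 0.553 = 2.608×10⁻⁴ einstein.
Absorbed by unknown: 0.255 × 2.608×10⁻⁴ = 6.650×10⁻⁵ mol.
Φ(unknown) = 3.67×10⁻⁵ / 6.650×10⁻⁵ = 0.55.

Φ = 0.55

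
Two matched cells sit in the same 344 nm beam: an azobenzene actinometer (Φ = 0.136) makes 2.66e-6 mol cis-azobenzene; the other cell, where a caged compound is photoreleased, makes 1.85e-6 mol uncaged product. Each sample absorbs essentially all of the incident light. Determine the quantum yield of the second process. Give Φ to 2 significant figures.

Φ = 0.095

Photons absorbed by the actinometer: 2.66e-6 / 0.136 = 1.956e-5 mol.
Φ(unknown) = 1.85e-6 / 1.956e-5 = 0.095.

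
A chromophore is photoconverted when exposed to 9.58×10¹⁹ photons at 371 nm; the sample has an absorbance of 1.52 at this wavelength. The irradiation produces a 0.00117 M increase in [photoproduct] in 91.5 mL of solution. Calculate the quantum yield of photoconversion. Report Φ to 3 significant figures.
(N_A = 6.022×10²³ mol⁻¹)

Product: (0.00117 M)(0.0915 L) = 1.071×10⁻⁴ mol.
Moles of photons: 9.58×10¹⁹ / 6.022×10²³ = 1.591×10⁻⁴ mol.
Fraction absorbed: 1 − 10^(−1.52) = 0.9698.
Photons absorbed: 0.9698 × 1.591×10⁻⁴ = 1.543×10⁻⁴ mol.
Φ = 1.071×10⁻⁴ mol / 1.543×10⁻⁴ mol photons = 0.694.

Φ = 0.694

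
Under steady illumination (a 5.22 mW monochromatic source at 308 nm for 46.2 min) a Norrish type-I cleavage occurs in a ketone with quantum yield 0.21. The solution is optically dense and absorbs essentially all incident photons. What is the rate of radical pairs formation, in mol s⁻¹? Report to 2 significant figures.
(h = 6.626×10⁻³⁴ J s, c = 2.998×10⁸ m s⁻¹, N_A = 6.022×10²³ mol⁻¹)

2.8×10⁻⁹ mol s⁻¹

Photon energy at 308 nm: hc/λ = (6.626×10⁻³⁴)(2.998×10⁸)/(308×10⁻⁹) = 6.450×10⁻¹⁹ J.
Energy delivered: (5.22 mW)(2772 s) = 14.47 J.
Photons incident: 14.47 / 6.450×10⁻¹⁹ = 2.243×10¹⁹, i.e. 2.243×10¹⁹/6.022×10²³ = 3.725×10⁻⁵ mol.
Product formed: 0.21 × 3.725×10⁻⁵ = 7.822×10⁻⁶ mol.
Rate: 7.822×10⁻⁶ / 2772 s = 2.8×10⁻⁹ mol s⁻¹.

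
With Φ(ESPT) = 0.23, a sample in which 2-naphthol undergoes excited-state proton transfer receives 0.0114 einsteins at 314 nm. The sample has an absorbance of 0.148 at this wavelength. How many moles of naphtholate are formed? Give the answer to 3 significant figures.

7.57e-4 mol

Fraction absorbed: 1 − 10^(−0.148) = 0.2888.
Photons absorbed: 0.2888 × 0.0114 = 0.003292 mol.
Product: Φ × n_abs = 0.23 × 0.003292 = 7.572e-4 mol.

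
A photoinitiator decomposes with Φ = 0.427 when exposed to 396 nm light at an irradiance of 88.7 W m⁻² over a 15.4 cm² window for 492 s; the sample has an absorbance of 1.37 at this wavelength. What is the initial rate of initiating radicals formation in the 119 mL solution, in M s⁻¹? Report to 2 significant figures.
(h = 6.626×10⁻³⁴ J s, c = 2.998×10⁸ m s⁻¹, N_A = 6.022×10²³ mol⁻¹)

Photon energy at 396 nm: hc/λ = (6.626×10⁻³⁴)(2.998×10⁸)/(396×10⁻⁹) = 5.016×10⁻¹⁹ J.
Energy delivered: (88.7 W m⁻²)(15.4×10⁻⁴ m²)(492 s) = 67.21 J.
Photons incident: 67.21 / 5.016×10⁻¹⁹ = 1.340×10²⁰, i.e. 1.340×10²⁰/6.022×10²³ = 2.225×10⁻⁴ mol.
Fraction absorbed: 1 − 10^(−1.37) = 0.9573.
Photons absorbed: 0.9573 × 2.225×10⁻⁴ = 2.130×10⁻⁴ mol.
Product formed: 0.427 × 2.130×10⁻⁴ = 9.095×10⁻⁵ mol.
Rate: 9.095×10⁻⁵ mol / (492 s × 0.119 L) = 1.6×10⁻⁶ M s⁻¹.

1.6×10⁻⁶ M s⁻¹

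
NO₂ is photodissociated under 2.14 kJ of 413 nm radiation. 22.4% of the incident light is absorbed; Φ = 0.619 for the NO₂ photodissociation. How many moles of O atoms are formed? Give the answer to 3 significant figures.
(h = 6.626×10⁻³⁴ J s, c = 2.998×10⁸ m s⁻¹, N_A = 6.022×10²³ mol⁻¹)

0.00102 mol

Photon energy at 413 nm: hc/λ = (6.626×10⁻³⁴)(2.998×10⁸)/(413×10⁻⁹) = 4.810×10⁻¹⁹ J.
Incident energy: 2.14 kJ = 2140 J.
Photons incident: 2140 / 4.810×10⁻¹⁹ = 4.449×10²¹, i.e. 4.449×10²¹/6.022×10²³ = 0.007388 mol.
Photons absorbed: 0.224 × 0.007388 = 0.001655 mol.
Product: Φ × n_abs = 0.619 × 0.001655 = 0.001024 mol.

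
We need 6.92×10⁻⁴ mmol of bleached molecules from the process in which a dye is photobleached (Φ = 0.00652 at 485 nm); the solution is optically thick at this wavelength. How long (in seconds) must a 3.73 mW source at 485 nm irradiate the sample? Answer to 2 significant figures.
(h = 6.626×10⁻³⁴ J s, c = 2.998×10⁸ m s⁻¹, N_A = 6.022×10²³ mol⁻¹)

t ≈ 7000 s

Product: 6.92×10⁻⁴ mmol = 6.92×10⁻⁷ mol.
Photons that must be absorbed: 6.92×10⁻⁷ / 0.00652 = 1.061×10⁻⁴ mol.
Photon energy: hc/λ = 4.096×10⁻¹⁹ J; per mole, 2.467×10⁵ J mol⁻¹.
Energy required: 1.061×10⁻⁴ × 2.467×10⁵ = 26.17 J.
Time: 26.17 J / 0.00373 W = 7000 s.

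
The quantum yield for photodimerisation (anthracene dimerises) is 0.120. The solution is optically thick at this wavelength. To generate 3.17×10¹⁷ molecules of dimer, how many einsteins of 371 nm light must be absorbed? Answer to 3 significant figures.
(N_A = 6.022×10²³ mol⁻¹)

4.39×10⁻⁶ einstein

Product: 3.17×10¹⁷ / 6.022×10²³ = 5.264×10⁻⁷ mol.
Photons that must be absorbed: 5.264×10⁻⁷ / 0.120 = 4.387×10⁻⁶ mol.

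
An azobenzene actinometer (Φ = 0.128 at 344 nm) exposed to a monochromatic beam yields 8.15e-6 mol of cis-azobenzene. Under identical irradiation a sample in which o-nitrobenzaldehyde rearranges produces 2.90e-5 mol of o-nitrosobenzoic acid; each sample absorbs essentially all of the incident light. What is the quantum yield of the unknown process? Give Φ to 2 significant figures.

Φ = 0.46

Photons absorbed by the actinometer: 8.15e-6 / 0.128 = 6.367e-5 mol.
Φ(unknown) = 2.90e-5 / 6.367e-5 = 0.46.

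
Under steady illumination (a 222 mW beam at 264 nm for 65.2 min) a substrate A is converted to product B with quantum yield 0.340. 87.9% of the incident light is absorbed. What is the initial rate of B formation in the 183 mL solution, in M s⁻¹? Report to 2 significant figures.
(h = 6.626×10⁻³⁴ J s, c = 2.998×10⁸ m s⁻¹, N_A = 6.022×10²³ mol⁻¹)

Photon energy at 264 nm: hc/λ = (6.626×10⁻³⁴)(2.998×10⁸)/(264×10⁻⁹) = 7.525×10⁻¹⁹ J.
Energy delivered: (222 mW)(3912 s) = 868.5 J.
Photons incident: 868.5 / 7.525×10⁻¹⁹ = 1.154×10²¹, i.e. 1.154×10²¹/6.022×10²³ = 0.001916 mol.
Photons absorbed: 0.879 × 0.001916 = 0.001684 mol.
Product formed: 0.340 × 0.001684 = 5.726×10⁻⁴ mol.
Rate: 5.726×10⁻⁴ mol / (3912 s × 0.183 L) = 8.0×10⁻⁷ M s⁻¹.

8.0×10⁻⁷ M s⁻¹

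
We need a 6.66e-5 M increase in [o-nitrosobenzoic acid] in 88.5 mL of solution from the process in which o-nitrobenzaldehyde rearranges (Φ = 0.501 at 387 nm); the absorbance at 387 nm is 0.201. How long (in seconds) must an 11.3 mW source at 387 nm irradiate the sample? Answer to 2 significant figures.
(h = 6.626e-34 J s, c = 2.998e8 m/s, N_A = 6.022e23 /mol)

Product: (6.66e-5 M)(0.0885 L) = 5.894e-6 mol.
Photons that must be absorbed: 5.894e-6 / 0.501 = 1.176e-5 mol.
Fraction absorbed: 1 − 10^(−0.201) = 0.3705.
Incident photons needed: 1.176e-5 / 0.3705 = 3.174e-5 mol.
Photon energy: hc/λ = 5.133e-19 J; per mole, 3.091e5 J mol⁻¹.
Energy required: 3.174e-5 × 3.091e5 = 9.811 J.
Time: 9.811 J / 0.0113 W = 870 s.

t ≈ 870 s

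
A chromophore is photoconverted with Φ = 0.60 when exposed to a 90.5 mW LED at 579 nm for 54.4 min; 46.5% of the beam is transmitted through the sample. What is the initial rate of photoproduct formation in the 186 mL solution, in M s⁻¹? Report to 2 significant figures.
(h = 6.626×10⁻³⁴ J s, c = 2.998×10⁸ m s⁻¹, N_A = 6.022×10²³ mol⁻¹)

7.6×10⁻⁷ M s⁻¹

Photon energy at 579 nm: hc/λ = (6.626×10⁻³⁴)(2.998×10⁸)/(579×10⁻⁹) = 3.431×10⁻¹⁹ J.
Energy delivered: (90.5 mW)(3264 s) = 295.4 J.
Photons incident: 295.4 / 3.431×10⁻¹⁹ = 8.610×10²⁰, i.e. 8.610×10²⁰/6.022×10²³ = 0.001430 mol.
Fraction absorbed: 1 − 46.5/100 = 0.5350.
Photons absorbed: 0.5350 × 0.001430 = 7.651×10⁻⁴ mol.
Product formed: 0.60 × 7.651×10⁻⁴ = 4.591×10⁻⁴ mol.
Rate: 4.591×10⁻⁴ mol / (3264 s × 0.186 L) = 7.6×10⁻⁷ M s⁻¹.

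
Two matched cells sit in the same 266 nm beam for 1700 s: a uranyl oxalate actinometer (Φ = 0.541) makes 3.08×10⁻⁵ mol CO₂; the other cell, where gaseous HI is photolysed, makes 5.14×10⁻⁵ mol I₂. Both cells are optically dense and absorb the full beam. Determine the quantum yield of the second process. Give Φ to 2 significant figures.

Photons absorbed by the actinometer: 3.08×10⁻⁵ / 0.541 = 5.693×10⁻⁵ mol.
Φ(unknown) = 5.14×10⁻⁵ / 5.693×10⁻⁵ = 0.90.

Φ = 0.90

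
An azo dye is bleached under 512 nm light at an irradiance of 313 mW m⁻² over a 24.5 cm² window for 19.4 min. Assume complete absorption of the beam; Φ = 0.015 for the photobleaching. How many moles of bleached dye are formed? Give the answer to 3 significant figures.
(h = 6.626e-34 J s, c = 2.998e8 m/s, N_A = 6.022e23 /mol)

Photon energy at 512 nm: hc/λ = (6.626e-34)(2.998e8)/(512e-9) = 3.880e-19 J.
Energy delivered: (313 mW m⁻²)(24.5e-4 m²)(1164 s) = 0.8926 J.
Photons incident: 0.8926 / 3.880e-19 = 2.301e18, i.e. 2.301e18/6.022e23 = 3.821e-6 mol.
Product: Φ × n_abs = 0.015 × 3.821e-6 = 5.732e-8 mol.

5.73e-8 mol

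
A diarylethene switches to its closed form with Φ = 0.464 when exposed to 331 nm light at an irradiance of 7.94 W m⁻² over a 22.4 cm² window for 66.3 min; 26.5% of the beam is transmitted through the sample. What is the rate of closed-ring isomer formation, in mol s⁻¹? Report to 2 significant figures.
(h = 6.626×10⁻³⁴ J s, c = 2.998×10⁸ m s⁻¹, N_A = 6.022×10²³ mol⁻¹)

Photon energy at 331 nm: hc/λ = (6.626×10⁻³⁴)(2.998×10⁸)/(331×10⁻⁹) = 6.001×10⁻¹⁹ J.
Energy delivered: (7.94 W m⁻²)(22.4×10⁻⁴ m²)(3978 s) = 70.75 J.
Photons incident: 70.75 / 6.001×10⁻¹⁹ = 1.179×10²⁰, i.e. 1.179×10²⁰/6.022×10²³ = 1.958×10⁻⁴ mol.
Fraction absorbed: 1 − 26.5/100 = 0.7350.
Photons absorbed: 0.7350 × 1.958×10⁻⁴ = 1.439×10⁻⁴ mol.
Product formed: 0.464 × 1.439×10⁻⁴ = 6.677×10⁻⁵ mol.
Rate: 6.677×10⁻⁵ / 3978 s = 1.7×10⁻⁸ mol s⁻¹.

1.7×10⁻⁸ mol s⁻¹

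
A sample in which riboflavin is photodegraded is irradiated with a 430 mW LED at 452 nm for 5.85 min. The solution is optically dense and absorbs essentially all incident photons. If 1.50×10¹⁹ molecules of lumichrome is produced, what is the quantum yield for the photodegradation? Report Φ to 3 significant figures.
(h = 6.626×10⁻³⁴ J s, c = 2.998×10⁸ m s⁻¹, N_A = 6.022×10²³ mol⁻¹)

Product: 1.50×10¹⁹ / 6.022×10²³ = 2.491×10⁻⁵ mol.
Photon energy at 452 nm: hc/λ = (6.626×10⁻³⁴)(2.998×10⁸)/(452×10⁻⁹) = 4.395×10⁻¹⁹ J.
Energy delivered: (430 mW)(351 s) = 150.9 J.
Photons incident: 150.9 / 4.395×10⁻¹⁹ = 3.433×10²⁰, i.e. 3.433×10²⁰/6.022×10²³ = 5.701×10⁻⁴ mol.
Φ = 2.491×10⁻⁵ mol / 5.701×10⁻⁴ mol photons = 0.0437.

Φ = 0.0437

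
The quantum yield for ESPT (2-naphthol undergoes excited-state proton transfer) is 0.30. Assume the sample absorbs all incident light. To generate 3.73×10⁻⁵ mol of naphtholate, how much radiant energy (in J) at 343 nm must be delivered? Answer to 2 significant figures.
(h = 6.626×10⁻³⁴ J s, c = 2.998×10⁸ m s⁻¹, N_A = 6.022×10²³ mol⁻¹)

Photons that must be absorbed: 3.73×10⁻⁵ / 0.30 = 1.243×10⁻⁴ mol.
Photon energy: hc/λ = 5.791×10⁻¹⁹ J; per mole, 3.487×10⁵ J mol⁻¹.
Energy required: 1.243×10⁻⁴ × 3.487×10⁵ = 43 J.

43 J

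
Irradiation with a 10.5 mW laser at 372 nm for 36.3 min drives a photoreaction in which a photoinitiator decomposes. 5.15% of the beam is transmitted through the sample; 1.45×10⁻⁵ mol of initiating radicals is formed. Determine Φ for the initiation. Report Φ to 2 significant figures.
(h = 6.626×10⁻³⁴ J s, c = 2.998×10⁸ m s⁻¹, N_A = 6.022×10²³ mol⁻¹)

Φ = 0.21

Photon energy at 372 nm: hc/λ = (6.626×10⁻³⁴)(2.998×10⁸)/(372×10⁻⁹) = 5.340×10⁻¹⁹ J.
Energy delivered: (10.5 mW)(2178 s) = 22.87 J.
Photons incident: 22.87 / 5.340×10⁻¹⁹ = 4.283×10¹⁹, i.e. 4.283×10¹⁹/6.022×10²³ = 7.112×10⁻⁵ mol.
Fraction absorbed: 1 − 5.15/100 = 0.9485.
Photons absorbed: 0.9485 × 7.112×10⁻⁵ = 6.746×10⁻⁵ mol.
Φ = 1.45×10⁻⁵ mol / 6.746×10⁻⁵ mol photons = 0.21.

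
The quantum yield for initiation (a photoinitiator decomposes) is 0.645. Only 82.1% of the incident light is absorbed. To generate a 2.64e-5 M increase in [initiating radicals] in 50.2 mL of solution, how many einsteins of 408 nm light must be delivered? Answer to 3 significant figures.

2.50e-6 einstein

Product: (2.64e-5 M)(0.0502 L) = 1.325e-6 mol.
Photons that must be absorbed: 1.325e-6 / 0.645 = 2.054e-6 mol.
Incident photons needed: 2.054e-6 / 0.821 = 2.502e-6 mol.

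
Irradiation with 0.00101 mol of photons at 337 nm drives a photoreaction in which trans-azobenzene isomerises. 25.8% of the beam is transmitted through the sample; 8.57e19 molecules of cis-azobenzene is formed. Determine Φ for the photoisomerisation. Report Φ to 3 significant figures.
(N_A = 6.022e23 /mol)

Product: 8.57e19 / 6.022e23 = 1.423e-4 mol.
Fraction absorbed: 1 − 25.8/100 = 0.7420.
Photons absorbed: 0.7420 × 0.00101 = 7.494e-4 mol.
Φ = 1.423e-4 mol / 7.494e-4 mol photons = 0.190.

Φ = 0.190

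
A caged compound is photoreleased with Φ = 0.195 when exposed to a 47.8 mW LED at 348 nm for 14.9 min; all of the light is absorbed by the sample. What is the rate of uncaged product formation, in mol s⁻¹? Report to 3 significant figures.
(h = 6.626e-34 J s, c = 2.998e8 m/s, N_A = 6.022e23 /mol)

Photon energy at 348 nm: hc/λ = (6.626e-34)(2.998e8)/(348e-9) = 5.708e-19 J.
Energy delivered: (47.8 mW)(894 s) = 42.73 J.
Photons incident: 42.73 / 5.708e-19 = 7.486e19, i.e. 7.486e19/6.022e23 = 1.243e-4 mol.
Product formed: 0.195 × 1.243e-4 = 2.424e-5 mol.
Rate: 2.424e-5 / 894 s = 2.71e-8 mol s⁻¹.

2.71e-8 mol s⁻¹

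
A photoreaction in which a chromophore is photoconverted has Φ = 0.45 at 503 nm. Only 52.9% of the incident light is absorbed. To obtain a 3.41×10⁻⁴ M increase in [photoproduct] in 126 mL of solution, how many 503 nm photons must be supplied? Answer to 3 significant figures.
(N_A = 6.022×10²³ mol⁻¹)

1.09×10²⁰ photons

Product: (3.41×10⁻⁴ M)(0.126 L) = 4.297×10⁻⁵ mol.
Photons that must be absorbed: 4.297×10⁻⁵ / 0.45 = 9.549×10⁻⁵ mol.
Incident photons needed: 9.549×10⁻⁵ / 0.529 = 1.805×10⁻⁴ mol.
Photon count: 1.805×10⁻⁴ × 6.022×10²³ = 1.09×10²⁰.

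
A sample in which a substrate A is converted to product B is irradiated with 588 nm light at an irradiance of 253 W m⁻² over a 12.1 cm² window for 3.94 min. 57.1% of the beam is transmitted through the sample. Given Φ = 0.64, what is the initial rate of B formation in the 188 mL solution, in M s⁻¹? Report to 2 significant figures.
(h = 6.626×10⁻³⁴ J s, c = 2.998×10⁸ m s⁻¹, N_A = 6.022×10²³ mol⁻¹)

Photon energy at 588 nm: hc/λ = (6.626×10⁻³⁴)(2.998×10⁸)/(588×10⁻⁹) = 3.378×10⁻¹⁹ J.
Energy delivered: (253 W m⁻²)(12.1×10⁻⁴ m²)(236.4 s) = 72.37 J.
Photons incident: 72.37 / 3.378×10⁻¹⁹ = 2.142×10²⁰, i.e. 2.142×10²⁰/6.022×10²³ = 3.557×10⁻⁴ mol.
Fraction absorbed: 1 − 57.1/100 = 0.4290.
Photons absorbed: 0.4290 × 3.557×10⁻⁴ = 1.526×10⁻⁴ mol.
Product formed: 0.64 × 1.526×10⁻⁴ = 9.766×10⁻⁵ mol.
Rate: 9.766×10⁻⁵ mol / (236.4 s × 0.188 L) = 2.2×10⁻⁶ M s⁻¹.

2.2×10⁻⁶ M s⁻¹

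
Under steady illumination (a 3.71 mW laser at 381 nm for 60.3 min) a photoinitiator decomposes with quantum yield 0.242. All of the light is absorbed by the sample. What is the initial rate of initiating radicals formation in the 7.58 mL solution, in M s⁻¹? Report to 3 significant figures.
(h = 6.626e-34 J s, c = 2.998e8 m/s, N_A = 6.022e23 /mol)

Photon energy at 381 nm: hc/λ = (6.626e-34)(2.998e8)/(381e-9) = 5.214e-19 J.
Energy delivered: (3.71 mW)(3618 s) = 13.42 J.
Photons incident: 13.42 / 5.214e-19 = 2.574e19, i.e. 2.574e19/6.022e23 = 4.274e-5 mol.
Product formed: 0.242 × 4.274e-5 = 1.034e-5 mol.
Rate: 1.034e-5 mol / (3618 s × 0.00758 L) = 3.77e-7 M s⁻¹.

3.77e-7 M s⁻¹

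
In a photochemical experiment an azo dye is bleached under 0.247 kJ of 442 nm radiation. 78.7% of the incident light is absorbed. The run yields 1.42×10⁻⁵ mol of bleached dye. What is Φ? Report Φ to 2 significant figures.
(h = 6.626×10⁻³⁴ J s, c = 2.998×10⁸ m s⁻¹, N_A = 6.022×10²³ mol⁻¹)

Photon energy at 442 nm: hc/λ = (6.626×10⁻³⁴)(2.998×10⁸)/(442×10⁻⁹) = 4.494×10⁻¹⁹ J.
Incident energy: 0.247 kJ = 247 J.
Photons incident: 247 / 4.494×10⁻¹⁹ = 5.496×10²⁰, i.e. 5.496×10²⁰/6.022×10²³ = 9.127×10⁻⁴ mol.
Photons absorbed: 0.787 × 9.127×10⁻⁴ = 7.183×10⁻⁴ mol.
Φ = 1.42×10⁻⁵ mol / 7.183×10⁻⁴ mol photons = 0.020.

Φ = 0.020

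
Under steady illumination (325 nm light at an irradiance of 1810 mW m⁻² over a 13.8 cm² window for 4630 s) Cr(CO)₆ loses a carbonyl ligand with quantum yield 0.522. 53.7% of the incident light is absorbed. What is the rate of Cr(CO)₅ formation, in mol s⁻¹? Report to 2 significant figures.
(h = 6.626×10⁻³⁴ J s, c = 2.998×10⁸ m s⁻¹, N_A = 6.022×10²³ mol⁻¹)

1.9×10⁻⁹ mol s⁻¹

Photon energy at 325 nm: hc/λ = (6.626×10⁻³⁴)(2.998×10⁸)/(325×10⁻⁹) = 6.112×10⁻¹⁹ J.
Energy delivered: (1810 mW m⁻²)(13.8×10⁻⁴ m²)(4630 s) = 11.56 J.
Photons incident: 11.56 / 6.112×10⁻¹⁹ = 1.891×10¹⁹, i.e. 1.891×10¹⁹/6.022×10²³ = 3.140×10⁻⁵ mol.
Photons absorbed: 0.537 × 3.140×10⁻⁵ = 1.686×10⁻⁵ mol.
Product formed: 0.522 × 1.686×10⁻⁵ = 8.801×10⁻⁶ mol.
Rate: 8.801×10⁻⁶ / 4630 s = 1.9×10⁻⁹ mol s⁻¹.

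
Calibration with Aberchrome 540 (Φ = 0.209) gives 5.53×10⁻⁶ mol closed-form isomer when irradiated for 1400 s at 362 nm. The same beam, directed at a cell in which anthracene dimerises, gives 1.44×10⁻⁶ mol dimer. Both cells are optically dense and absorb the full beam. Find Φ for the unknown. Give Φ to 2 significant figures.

Φ = 0.054

Photons absorbed by the actinometer: 5.53×10⁻⁶ / 0.209 = 2.646×10⁻⁵ mol.
Φ(unknown) = 1.44×10⁻⁶ / 2.646×10⁻⁵ = 0.054.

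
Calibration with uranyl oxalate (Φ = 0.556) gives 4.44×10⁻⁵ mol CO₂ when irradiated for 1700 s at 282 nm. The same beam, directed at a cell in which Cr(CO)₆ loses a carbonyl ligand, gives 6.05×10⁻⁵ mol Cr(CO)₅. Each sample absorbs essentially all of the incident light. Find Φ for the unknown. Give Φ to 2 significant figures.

Photons absorbed by the actinometer: 4.44×10⁻⁵ / 0.556 = 7.986×10⁻⁵ mol.
Φ(unknown) = 6.05×10⁻⁵ / 7.986×10⁻⁵ = 0.76.

Φ = 0.76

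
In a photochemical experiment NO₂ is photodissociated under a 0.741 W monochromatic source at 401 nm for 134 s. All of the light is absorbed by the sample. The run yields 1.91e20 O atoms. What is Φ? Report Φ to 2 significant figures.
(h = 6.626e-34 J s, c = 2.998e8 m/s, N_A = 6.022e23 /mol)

Product: 1.91e20 / 6.022e23 = 3.172e-4 mol.
Photon energy at 401 nm: hc/λ = (6.626e-34)(2.998e8)/(401e-9) = 4.954e-19 J.
Energy delivered: (0.741 W)(134 s) = 99.29 J.
Photons incident: 99.29 / 4.954e-19 = 2.004e20, i.e. 2.004e20/6.022e23 = 3.328e-4 mol.
Φ = 3.172e-4 mol / 3.328e-4 mol photons = 0.95.

Φ = 0.95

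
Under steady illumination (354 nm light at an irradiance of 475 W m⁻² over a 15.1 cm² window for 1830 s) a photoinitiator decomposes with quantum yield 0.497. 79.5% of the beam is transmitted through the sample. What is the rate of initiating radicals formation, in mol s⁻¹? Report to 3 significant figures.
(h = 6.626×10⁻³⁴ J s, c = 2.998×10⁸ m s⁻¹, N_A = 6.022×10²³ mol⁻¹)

Photon energy at 354 nm: hc/λ = (6.626×10⁻³⁴)(2.998×10⁸)/(354×10⁻⁹) = 5.612×10⁻¹⁹ J.
Energy delivered: (475 W m⁻²)(15.1×10⁻⁴ m²)(1830 s) = 1313 J.
Photons incident: 1313 / 5.612×10⁻¹⁹ = 2.340×10²¹, i.e. 2.340×10²¹/6.022×10²³ = 0.003886 mol.
Fraction absorbed: 1 − 79.5/100 = 0.2050.
Photons absorbed: 0.2050 × 0.003886 = 7.966×10⁻⁴ mol.
Product formed: 0.497 × 7.966×10⁻⁴ = 3.959×10⁻⁴ mol.
Rate: 3.959×10⁻⁴ / 1830 s = 2.16×10⁻⁷ mol s⁻¹.

2.16×10⁻⁷ mol s⁻¹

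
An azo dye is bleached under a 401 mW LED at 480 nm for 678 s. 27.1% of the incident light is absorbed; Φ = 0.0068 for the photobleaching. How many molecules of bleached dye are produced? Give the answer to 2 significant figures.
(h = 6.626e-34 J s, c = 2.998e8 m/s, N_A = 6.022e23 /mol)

1.2e18 molecules

Photon energy at 480 nm: hc/λ = (6.626e-34)(2.998e8)/(480e-9) = 4.138e-19 J.
Energy delivered: (401 mW)(678 s) = 271.9 J.
Photons incident: 271.9 / 4.138e-19 = 6.571e20, i.e. 6.571e20/6.022e23 = 0.001091 mol.
Photons absorbed: 0.271 × 0.001091 = 2.957e-4 mol.
Product: Φ × n_abs = 0.0068 × 2.957e-4 = 2.011e-6 mol.
As a count: 2.011e-6 × 6.022e23 = 1.2e18.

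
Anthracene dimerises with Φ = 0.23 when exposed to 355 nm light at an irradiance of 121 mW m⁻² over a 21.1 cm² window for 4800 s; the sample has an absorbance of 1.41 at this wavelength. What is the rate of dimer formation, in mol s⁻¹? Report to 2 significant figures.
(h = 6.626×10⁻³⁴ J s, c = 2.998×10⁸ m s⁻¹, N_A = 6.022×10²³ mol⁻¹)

Photon energy at 355 nm: hc/λ = (6.626×10⁻³⁴)(2.998×10⁸)/(355×10⁻⁹) = 5.596×10⁻¹⁹ J.
Energy delivered: (121 mW m⁻²)(21.1×10⁻⁴ m²)(4800 s) = 1.225 J.
Photons incident: 1.225 / 5.596×10⁻¹⁹ = 2.189×10¹⁸, i.e. 2.189×10¹⁸/6.022×10²³ = 3.635×10⁻⁶ mol.
Fraction absorbed: 1 − 10^(−1.41) = 0.9611.
Photons absorbed: 0.9611 × 3.635×10⁻⁶ = 3.494×10⁻⁶ mol.
Product formed: 0.23 × 3.494×10⁻⁶ = 8.036×10⁻⁷ mol.
Rate: 8.036×10⁻⁷ / 4800 s = 1.7×10⁻¹⁰ mol s⁻¹.

1.7×10⁻¹⁰ mol s⁻¹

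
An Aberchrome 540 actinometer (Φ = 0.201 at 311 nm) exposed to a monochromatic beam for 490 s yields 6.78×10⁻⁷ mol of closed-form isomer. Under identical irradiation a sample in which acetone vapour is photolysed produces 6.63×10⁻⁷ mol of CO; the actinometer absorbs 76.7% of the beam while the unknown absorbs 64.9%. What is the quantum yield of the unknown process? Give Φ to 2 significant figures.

Φ = 0.23

Photons absorbed by the actinometer: 6.78×10⁻⁷ / 0.201 = 3.373×10⁻⁶ mol.
Incident flux: 3.373×10⁻⁶ / 0.767 = 4.398×10⁻⁶ einstein.
Absorbed by unknown: 0.649 × 4.398×10⁻⁶ = 2.854×10⁻⁶ mol.
Φ(unknown) = 6.63×10⁻⁷ / 2.854×10⁻⁶ = 0.23.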